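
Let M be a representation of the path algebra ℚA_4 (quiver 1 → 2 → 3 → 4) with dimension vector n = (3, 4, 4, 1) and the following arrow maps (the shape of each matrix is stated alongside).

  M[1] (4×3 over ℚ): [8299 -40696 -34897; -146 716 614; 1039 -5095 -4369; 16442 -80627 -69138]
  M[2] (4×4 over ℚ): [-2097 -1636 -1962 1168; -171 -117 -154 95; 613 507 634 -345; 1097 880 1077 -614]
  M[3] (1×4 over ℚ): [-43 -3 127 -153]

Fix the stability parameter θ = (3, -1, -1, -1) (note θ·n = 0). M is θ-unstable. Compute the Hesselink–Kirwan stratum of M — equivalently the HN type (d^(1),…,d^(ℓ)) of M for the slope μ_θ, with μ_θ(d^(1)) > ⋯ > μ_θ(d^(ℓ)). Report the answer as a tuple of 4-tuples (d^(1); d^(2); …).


Interval decomposition of M: I[1,1], I[1,3], I[1,4], I[2,3]^2.
HN type (ℓ=4): μ^(1)=3; μ^(2)=1/3; μ^(3)=0; μ^(4)=-1

((1, 0, 0, 0); (1, 1, 1, 0); (1, 1, 1, 1); (0, 2, 2, 0))


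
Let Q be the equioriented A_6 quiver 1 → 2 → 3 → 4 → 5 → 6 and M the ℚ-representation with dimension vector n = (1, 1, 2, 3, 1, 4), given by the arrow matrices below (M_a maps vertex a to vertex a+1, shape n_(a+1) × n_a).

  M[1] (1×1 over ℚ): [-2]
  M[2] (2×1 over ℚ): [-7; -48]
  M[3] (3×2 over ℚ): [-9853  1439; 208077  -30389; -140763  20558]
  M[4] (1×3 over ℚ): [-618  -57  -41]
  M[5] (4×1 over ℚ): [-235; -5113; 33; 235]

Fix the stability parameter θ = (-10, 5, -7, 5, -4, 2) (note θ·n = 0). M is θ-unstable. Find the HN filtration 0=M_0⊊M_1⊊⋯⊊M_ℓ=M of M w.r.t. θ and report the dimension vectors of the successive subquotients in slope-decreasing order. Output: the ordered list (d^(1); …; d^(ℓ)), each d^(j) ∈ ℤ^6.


Barcode: M ≅ I[1,4], I[3,6], I[4,4], I[6,6]^3. HN layers by μ_θ (6 steps, strictly decreasing):
  μ^(1)=5; μ^(2)=2; μ^(3)=1/2; μ^(4)=-1; μ^(5)=-7; μ^(6)=-10

((0, 0, 0, 2, 0, 0); (0, 0, 0, 0, 0, 4); (0, 0, 0, 1, 1, 0); (0, 1, 1, 0, 0, 0); (0, 0, 1, 0, 0, 0); (1, 0, 0, 0, 0, 0))


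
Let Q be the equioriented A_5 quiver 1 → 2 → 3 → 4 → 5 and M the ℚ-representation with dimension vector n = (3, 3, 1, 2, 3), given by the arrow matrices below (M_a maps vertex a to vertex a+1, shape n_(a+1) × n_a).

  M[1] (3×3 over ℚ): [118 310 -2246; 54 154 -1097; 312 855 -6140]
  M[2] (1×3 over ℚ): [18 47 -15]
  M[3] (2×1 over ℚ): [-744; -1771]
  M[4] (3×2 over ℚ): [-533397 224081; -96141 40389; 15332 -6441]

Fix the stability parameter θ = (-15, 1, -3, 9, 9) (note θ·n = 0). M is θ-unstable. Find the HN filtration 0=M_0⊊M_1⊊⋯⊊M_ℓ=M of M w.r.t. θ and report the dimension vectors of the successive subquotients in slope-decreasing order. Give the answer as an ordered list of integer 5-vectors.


Via rank(M_{q-1}∘⋯∘M_p): M ≅ I[1,2]^2, I[1,5], I[4,5], I[5,5].
μ_θ-semistable layers: μ^(1)=9; μ^(2)=1; μ^(3)=-1; μ^(4)=-15

((0, 0, 0, 2, 3); (0, 2, 0, 0, 0); (0, 1, 1, 0, 0); (3, 0, 0, 0, 0))


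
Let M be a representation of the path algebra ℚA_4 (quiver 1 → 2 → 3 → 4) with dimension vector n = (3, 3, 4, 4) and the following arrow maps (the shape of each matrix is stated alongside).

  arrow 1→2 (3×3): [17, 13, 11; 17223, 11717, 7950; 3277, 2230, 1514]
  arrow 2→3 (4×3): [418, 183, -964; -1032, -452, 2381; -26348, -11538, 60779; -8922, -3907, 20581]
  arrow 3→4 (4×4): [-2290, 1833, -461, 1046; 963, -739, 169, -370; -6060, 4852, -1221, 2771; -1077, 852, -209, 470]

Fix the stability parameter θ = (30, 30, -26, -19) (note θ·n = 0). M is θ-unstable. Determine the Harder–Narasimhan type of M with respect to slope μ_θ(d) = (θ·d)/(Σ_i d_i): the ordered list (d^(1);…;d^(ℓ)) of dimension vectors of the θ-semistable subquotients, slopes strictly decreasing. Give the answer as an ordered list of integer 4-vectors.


Interval decomposition of M: I[1,2], I[1,4]^2, I[3,4]^2.
HN type (ℓ=4): μ^(1)=30; μ^(2)=15/4; μ^(3)=-19; μ^(4)=-26

((1, 1, 0, 0); (2, 2, 2, 2); (0, 0, 0, 2); (0, 0, 2, 0))


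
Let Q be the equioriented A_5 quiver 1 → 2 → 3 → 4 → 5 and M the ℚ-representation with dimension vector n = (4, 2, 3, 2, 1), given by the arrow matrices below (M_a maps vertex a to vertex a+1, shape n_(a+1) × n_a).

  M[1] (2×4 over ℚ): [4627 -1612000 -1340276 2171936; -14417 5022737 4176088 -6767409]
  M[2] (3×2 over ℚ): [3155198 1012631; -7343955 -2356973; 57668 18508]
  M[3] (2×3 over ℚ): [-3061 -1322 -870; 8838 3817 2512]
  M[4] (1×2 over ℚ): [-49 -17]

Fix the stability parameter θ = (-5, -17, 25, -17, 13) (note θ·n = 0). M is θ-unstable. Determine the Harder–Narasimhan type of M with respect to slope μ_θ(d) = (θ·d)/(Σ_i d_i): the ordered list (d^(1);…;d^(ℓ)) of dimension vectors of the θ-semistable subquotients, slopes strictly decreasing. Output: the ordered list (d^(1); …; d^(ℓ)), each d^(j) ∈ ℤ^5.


Interval decomposition of M: I[1,1]^2, I[1,4], I[1,5], I[3,3].
HN type (ℓ=5): μ^(1)=25; μ^(2)=13; μ^(3)=4; μ^(4)=-5; μ^(5)=-11

((0, 0, 1, 0, 0); (0, 0, 0, 0, 1); (0, 0, 2, 2, 0); (2, 0, 0, 0, 0); (2, 2, 0, 0, 0))


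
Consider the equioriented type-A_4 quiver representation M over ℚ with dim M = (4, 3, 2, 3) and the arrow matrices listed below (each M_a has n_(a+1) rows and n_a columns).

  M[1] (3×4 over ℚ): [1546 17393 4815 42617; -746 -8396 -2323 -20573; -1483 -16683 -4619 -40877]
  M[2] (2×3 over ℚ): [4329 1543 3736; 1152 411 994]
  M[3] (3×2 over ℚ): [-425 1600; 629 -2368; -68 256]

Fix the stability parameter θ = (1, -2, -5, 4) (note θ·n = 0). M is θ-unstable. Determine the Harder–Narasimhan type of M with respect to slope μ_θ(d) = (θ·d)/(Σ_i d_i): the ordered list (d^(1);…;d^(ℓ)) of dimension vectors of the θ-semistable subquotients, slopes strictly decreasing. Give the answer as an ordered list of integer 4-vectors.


Barcode: M ≅ I[1,1], I[1,2], I[1,3], I[1,4], I[4,4]^2. HN layers by μ_θ (4 steps, strictly decreasing):
  μ^(1)=4; μ^(2)=1; μ^(3)=-1/2; μ^(4)=-2

((0, 0, 0, 3); (1, 0, 0, 0); (1, 1, 0, 0); (2, 2, 2, 0))


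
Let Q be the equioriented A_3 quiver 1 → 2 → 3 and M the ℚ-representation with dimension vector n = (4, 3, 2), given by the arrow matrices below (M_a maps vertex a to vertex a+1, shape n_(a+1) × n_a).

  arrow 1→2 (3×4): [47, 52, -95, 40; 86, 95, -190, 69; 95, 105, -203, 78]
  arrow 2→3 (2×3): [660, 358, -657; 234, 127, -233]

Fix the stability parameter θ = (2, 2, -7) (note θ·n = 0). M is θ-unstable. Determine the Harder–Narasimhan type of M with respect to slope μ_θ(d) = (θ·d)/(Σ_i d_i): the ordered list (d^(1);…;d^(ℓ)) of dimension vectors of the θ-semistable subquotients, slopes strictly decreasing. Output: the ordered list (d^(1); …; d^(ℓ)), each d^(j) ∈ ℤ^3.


Via rank(M_{q-1}∘⋯∘M_p): M ≅ I[1,1], I[1,2], I[1,3]^2.
μ_θ-semistable layers: μ^(1)=2; μ^(2)=-1

((2, 1, 0); (2, 2, 2))


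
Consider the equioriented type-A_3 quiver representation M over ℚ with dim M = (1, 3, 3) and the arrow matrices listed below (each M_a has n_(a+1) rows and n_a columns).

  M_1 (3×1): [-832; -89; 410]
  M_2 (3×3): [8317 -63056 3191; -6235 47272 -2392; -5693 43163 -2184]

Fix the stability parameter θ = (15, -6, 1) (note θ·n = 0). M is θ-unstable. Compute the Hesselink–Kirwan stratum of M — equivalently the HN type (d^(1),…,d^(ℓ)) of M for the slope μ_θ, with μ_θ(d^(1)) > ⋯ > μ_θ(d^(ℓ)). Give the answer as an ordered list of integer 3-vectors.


Barcode: M ≅ I[1,3], I[2,3]^2. HN layers by μ_θ (3 steps, strictly decreasing):
  μ^(1)=10/3; μ^(2)=1; μ^(3)=-6

((1, 1, 1); (0, 0, 2); (0, 2, 0))


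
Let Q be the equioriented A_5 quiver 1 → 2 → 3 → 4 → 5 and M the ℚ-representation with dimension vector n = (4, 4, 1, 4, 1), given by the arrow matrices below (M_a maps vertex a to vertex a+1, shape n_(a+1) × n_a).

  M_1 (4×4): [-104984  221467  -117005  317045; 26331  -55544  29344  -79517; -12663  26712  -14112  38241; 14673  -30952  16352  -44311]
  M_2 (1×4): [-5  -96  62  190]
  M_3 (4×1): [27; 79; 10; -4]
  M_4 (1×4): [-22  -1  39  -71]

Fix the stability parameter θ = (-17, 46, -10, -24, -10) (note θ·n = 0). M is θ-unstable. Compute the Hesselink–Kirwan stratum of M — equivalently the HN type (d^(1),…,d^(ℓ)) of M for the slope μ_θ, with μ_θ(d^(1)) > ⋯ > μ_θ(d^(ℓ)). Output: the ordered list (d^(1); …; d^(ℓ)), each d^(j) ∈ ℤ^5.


Interval decomposition of M: I[1,1]^2, I[1,2], I[1,5], I[2,2]^2, I[4,4]^3.
HN type (ℓ=4): μ^(1)=46; μ^(2)=1/2; μ^(3)=-17; μ^(4)=-24

((0, 3, 0, 0, 0); (0, 1, 1, 1, 1); (4, 0, 0, 0, 0); (0, 0, 0, 3, 0))


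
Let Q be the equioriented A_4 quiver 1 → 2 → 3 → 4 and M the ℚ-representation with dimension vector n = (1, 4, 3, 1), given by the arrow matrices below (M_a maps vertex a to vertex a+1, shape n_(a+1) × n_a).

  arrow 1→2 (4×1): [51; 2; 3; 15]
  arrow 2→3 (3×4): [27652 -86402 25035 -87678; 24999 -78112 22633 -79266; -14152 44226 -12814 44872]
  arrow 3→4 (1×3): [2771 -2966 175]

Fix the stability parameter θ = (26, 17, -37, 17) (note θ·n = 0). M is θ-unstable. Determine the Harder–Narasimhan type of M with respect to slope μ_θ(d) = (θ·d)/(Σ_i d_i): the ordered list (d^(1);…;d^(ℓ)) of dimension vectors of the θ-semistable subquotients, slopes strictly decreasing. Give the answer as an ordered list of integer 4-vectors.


Barcode: M ≅ I[1,4], I[2,2], I[2,3]^2. HN layers by μ_θ (3 steps, strictly decreasing):
  μ^(1)=17; μ^(2)=2; μ^(3)=-10

((0, 1, 0, 1); (1, 1, 1, 0); (0, 2, 2, 0))


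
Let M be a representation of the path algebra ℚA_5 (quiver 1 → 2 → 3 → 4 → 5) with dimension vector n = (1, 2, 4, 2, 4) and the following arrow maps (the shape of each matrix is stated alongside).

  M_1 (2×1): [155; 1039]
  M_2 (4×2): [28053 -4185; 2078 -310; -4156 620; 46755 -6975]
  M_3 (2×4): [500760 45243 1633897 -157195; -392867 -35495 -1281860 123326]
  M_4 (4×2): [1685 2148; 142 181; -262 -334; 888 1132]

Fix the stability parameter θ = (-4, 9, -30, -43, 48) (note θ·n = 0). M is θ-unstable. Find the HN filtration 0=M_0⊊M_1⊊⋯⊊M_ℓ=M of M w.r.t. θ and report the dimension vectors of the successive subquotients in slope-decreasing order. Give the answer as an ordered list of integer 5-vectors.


Barcode: M ≅ I[1,2], I[2,5], I[3,3]^2, I[3,5], I[5,5]^2. HN layers by μ_θ (6 steps, strictly decreasing):
  μ^(1)=48; μ^(2)=9; μ^(3)=-4; μ^(4)=-64/3; μ^(5)=-30; μ^(6)=-73/2

((0, 0, 0, 0, 4); (0, 1, 0, 0, 0); (1, 0, 0, 0, 0); (0, 1, 1, 1, 0); (0, 0, 2, 0, 0); (0, 0, 1, 1, 0))


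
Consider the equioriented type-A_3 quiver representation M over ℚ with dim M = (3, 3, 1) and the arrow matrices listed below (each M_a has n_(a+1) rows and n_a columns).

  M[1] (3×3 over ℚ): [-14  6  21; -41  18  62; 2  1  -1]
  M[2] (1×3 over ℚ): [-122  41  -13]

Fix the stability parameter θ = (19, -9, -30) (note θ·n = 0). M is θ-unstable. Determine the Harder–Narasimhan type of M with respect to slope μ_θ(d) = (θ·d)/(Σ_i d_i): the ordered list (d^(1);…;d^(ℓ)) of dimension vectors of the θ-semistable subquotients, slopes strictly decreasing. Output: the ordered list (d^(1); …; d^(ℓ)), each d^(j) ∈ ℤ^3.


Barcode: M ≅ I[1,2]^2, I[1,3]. HN layers by μ_θ (2 steps, strictly decreasing):
  μ^(1)=5; μ^(2)=-20/3

((2, 2, 0); (1, 1, 1))


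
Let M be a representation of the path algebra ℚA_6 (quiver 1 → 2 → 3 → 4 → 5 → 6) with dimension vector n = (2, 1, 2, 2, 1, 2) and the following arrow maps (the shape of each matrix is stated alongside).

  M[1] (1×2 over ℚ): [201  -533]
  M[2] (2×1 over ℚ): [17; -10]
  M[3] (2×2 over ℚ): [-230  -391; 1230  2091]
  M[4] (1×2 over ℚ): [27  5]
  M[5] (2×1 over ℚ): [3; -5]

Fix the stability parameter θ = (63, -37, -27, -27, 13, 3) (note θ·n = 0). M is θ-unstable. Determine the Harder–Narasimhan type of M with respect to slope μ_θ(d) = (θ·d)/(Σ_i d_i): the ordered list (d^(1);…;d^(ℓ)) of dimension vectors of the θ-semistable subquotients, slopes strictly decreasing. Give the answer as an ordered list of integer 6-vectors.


Via rank(M_{q-1}∘⋯∘M_p): M ≅ I[1,1], I[1,3], I[3,6], I[4,4], I[6,6].
μ_θ-semistable layers: μ^(1)=63; μ^(2)=8; μ^(3)=3; μ^(4)=-1/3; μ^(5)=-27

((1, 0, 0, 0, 0, 0); (0, 0, 0, 0, 1, 1); (0, 0, 0, 0, 0, 1); (1, 1, 1, 0, 0, 0); (0, 0, 1, 2, 0, 0))


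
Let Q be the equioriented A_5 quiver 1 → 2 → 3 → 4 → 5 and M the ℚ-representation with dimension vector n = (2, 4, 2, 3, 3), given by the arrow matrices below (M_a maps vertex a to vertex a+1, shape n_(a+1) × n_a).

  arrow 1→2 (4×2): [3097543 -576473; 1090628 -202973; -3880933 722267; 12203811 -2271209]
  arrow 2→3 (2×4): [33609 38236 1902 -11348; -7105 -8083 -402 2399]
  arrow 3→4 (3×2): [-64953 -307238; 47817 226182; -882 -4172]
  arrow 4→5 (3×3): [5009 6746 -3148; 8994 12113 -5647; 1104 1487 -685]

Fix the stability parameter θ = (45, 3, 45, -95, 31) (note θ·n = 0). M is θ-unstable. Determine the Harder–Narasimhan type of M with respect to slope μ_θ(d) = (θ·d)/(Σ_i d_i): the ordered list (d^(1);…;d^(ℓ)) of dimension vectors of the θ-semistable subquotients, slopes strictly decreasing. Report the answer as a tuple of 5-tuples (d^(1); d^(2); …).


Barcode: M ≅ I[1,3], I[1,5], I[2,2]^2, I[4,4], I[4,5], I[5,5]. HN layers by μ_θ (6 steps, strictly decreasing):
  μ^(1)=45; μ^(2)=31; μ^(3)=24; μ^(4)=3; μ^(5)=-1/2; μ^(6)=-95

((0, 0, 1, 0, 0); (0, 0, 0, 0, 3); (1, 1, 0, 0, 0); (0, 2, 0, 0, 0); (1, 1, 1, 1, 0); (0, 0, 0, 2, 0))


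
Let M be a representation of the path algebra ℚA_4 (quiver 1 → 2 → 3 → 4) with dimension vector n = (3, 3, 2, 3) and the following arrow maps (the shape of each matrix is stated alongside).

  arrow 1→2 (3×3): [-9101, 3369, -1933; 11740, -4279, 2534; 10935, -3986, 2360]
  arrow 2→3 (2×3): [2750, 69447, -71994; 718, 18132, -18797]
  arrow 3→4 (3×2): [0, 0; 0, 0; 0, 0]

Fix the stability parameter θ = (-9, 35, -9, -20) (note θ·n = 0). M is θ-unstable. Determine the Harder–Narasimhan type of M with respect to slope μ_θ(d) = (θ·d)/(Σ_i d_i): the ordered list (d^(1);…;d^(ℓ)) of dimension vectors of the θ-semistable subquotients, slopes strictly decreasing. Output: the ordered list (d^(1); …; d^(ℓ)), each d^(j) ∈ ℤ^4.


Via rank(M_{q-1}∘⋯∘M_p): M ≅ I[1,2], I[1,3]^2, I[4,4]^3.
μ_θ-semistable layers: μ^(1)=35; μ^(2)=13; μ^(3)=-9; μ^(4)=-20

((0, 1, 0, 0); (0, 2, 2, 0); (3, 0, 0, 0); (0, 0, 0, 3))


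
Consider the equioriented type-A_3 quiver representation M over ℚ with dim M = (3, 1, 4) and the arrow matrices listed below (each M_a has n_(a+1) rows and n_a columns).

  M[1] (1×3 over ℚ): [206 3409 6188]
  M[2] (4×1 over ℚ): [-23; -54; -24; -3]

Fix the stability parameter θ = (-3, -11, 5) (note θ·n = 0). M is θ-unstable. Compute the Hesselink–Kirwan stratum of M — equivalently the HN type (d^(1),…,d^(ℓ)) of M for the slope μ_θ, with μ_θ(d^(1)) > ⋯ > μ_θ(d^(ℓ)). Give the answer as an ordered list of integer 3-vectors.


Interval decomposition of M: I[1,1]^2, I[1,3], I[3,3]^3.
HN type (ℓ=3): μ^(1)=5; μ^(2)=-3; μ^(3)=-7

((0, 0, 4); (2, 0, 0); (1, 1, 0))


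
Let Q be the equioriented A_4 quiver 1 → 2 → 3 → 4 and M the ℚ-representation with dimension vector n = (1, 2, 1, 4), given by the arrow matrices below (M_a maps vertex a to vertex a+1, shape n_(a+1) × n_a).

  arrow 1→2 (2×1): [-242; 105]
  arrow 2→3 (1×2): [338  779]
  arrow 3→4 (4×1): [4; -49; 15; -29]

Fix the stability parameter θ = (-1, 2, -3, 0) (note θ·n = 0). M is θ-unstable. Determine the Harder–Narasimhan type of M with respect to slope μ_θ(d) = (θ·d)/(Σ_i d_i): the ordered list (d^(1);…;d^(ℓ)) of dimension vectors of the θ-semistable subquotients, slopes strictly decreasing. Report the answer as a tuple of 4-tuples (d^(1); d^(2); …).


Interval decomposition of M: I[1,4], I[2,2], I[4,4]^3.
HN type (ℓ=4): μ^(1)=2; μ^(2)=0; μ^(3)=-1/2; μ^(4)=-1

((0, 1, 0, 0); (0, 0, 0, 4); (0, 1, 1, 0); (1, 0, 0, 0))


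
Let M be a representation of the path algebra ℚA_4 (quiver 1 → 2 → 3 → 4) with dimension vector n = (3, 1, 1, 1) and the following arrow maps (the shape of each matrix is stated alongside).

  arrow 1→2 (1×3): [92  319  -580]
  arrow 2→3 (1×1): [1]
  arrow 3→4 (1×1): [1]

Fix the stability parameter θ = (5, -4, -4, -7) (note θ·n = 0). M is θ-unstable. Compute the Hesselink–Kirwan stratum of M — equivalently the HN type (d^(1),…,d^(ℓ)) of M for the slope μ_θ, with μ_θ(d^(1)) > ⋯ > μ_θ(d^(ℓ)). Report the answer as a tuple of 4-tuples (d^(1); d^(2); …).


Via rank(M_{q-1}∘⋯∘M_p): M ≅ I[1,1]^2, I[1,4].
μ_θ-semistable layers: μ^(1)=5; μ^(2)=-5/2

((2, 0, 0, 0); (1, 1, 1, 1))


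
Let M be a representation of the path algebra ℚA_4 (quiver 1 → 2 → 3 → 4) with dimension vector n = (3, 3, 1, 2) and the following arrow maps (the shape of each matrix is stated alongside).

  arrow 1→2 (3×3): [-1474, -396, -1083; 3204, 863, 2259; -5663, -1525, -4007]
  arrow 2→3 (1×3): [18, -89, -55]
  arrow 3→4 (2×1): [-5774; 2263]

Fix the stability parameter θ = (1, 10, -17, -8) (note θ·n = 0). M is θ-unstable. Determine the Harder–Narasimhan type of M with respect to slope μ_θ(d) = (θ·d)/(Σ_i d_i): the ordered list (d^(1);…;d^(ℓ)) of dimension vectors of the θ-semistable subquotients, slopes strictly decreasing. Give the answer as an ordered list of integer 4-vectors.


Barcode: M ≅ I[1,2]^2, I[1,4], I[4,4]. HN layers by μ_θ (4 steps, strictly decreasing):
  μ^(1)=10; μ^(2)=1; μ^(3)=-7/2; μ^(4)=-8

((0, 2, 0, 0); (2, 0, 0, 0); (1, 1, 1, 1); (0, 0, 0, 1))


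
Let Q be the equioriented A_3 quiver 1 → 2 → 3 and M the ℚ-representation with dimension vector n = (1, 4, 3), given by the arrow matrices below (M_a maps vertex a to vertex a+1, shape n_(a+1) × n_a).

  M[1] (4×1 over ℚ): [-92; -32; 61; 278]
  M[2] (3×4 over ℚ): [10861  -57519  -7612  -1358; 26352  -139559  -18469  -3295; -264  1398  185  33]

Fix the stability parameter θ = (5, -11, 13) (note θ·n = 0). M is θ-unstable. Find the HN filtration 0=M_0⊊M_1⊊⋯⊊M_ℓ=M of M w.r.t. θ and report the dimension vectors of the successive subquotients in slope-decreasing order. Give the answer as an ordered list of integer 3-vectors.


Via rank(M_{q-1}∘⋯∘M_p): M ≅ I[1,3], I[2,2], I[2,3]^2.
μ_θ-semistable layers: μ^(1)=13; μ^(2)=-3; μ^(3)=-11

((0, 0, 3); (1, 1, 0); (0, 3, 0))


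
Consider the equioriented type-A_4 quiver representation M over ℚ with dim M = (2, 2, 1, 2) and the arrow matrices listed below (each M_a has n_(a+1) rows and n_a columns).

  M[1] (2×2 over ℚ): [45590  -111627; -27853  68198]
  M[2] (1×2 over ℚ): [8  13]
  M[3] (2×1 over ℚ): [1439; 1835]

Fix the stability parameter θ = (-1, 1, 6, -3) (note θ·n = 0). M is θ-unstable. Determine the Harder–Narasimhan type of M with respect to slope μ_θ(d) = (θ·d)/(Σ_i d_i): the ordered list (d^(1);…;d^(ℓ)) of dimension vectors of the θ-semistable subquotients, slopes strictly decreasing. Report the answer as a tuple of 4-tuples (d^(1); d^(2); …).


Via rank(M_{q-1}∘⋯∘M_p): M ≅ I[1,2], I[1,4], I[4,4].
μ_θ-semistable layers: μ^(1)=3/2; μ^(2)=1; μ^(3)=-1; μ^(4)=-3

((0, 0, 1, 1); (0, 2, 0, 0); (2, 0, 0, 0); (0, 0, 0, 1))


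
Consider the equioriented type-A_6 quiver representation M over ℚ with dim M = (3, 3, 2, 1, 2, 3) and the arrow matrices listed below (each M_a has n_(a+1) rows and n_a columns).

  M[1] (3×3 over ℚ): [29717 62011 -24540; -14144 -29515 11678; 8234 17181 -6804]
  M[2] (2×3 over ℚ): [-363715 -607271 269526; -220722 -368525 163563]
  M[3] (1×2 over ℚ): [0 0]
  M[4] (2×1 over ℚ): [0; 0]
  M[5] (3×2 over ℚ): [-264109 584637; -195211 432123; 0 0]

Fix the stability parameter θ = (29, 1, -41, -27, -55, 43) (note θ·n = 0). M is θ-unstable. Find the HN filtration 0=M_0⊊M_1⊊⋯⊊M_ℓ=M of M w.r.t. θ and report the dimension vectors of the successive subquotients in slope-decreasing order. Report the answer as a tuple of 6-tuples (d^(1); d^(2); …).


Barcode: M ≅ I[1,2], I[1,3]^2, I[4,4], I[5,5], I[5,6], I[6,6]^2. HN layers by μ_θ (5 steps, strictly decreasing):
  μ^(1)=43; μ^(2)=15; μ^(3)=-11/3; μ^(4)=-27; μ^(5)=-55

((0, 0, 0, 0, 0, 3); (1, 1, 0, 0, 0, 0); (2, 2, 2, 0, 0, 0); (0, 0, 0, 1, 0, 0); (0, 0, 0, 0, 2, 0))


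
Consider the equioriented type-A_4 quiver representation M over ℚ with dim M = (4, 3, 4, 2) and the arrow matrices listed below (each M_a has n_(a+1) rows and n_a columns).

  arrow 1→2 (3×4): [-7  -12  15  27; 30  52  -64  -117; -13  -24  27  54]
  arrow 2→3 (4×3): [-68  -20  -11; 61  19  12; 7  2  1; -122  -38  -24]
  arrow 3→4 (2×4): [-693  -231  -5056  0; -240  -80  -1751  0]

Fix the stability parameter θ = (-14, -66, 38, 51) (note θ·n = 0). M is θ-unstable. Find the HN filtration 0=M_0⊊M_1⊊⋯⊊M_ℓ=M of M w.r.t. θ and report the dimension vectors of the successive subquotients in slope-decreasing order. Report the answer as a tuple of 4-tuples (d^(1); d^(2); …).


Via rank(M_{q-1}∘⋯∘M_p): M ≅ I[1,1]^2, I[1,3], I[1,4], I[2,4], I[3,3].
μ_θ-semistable layers: μ^(1)=51; μ^(2)=38; μ^(3)=-14; μ^(4)=-40; μ^(5)=-66

((0, 0, 0, 2); (0, 0, 4, 0); (2, 0, 0, 0); (2, 2, 0, 0); (0, 1, 0, 0))


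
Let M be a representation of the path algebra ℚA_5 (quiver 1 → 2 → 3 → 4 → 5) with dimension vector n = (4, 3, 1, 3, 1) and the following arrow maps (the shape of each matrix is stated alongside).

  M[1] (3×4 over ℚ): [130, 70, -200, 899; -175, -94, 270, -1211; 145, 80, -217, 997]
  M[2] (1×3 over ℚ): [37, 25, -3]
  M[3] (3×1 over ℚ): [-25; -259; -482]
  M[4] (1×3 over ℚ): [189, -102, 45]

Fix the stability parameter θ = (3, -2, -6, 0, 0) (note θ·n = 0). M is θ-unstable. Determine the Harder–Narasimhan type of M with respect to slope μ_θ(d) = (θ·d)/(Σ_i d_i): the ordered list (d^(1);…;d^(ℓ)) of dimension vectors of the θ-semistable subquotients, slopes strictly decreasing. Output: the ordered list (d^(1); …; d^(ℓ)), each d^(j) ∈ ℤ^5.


Barcode: M ≅ I[1,1], I[1,2]^2, I[1,5], I[4,4]^2. HN layers by μ_θ (4 steps, strictly decreasing):
  μ^(1)=3; μ^(2)=1/2; μ^(3)=0; μ^(4)=-5/3

((1, 0, 0, 0, 0); (2, 2, 0, 0, 0); (0, 0, 0, 3, 1); (1, 1, 1, 0, 0))


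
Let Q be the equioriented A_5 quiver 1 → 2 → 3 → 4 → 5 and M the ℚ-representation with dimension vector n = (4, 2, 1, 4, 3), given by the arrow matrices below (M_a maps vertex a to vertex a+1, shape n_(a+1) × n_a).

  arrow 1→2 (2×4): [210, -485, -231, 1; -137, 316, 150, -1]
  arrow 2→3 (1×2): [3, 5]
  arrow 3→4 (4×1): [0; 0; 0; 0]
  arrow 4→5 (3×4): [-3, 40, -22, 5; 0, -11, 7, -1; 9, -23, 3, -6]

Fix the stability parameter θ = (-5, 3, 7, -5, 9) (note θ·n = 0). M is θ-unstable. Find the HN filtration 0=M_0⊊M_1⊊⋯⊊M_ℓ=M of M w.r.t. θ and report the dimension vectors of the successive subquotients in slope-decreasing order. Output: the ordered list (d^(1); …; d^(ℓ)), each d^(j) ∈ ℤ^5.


Interval decomposition of M: I[1,1]^2, I[1,2], I[1,3], I[4,4], I[4,5]^3.
HN type (ℓ=4): μ^(1)=9; μ^(2)=7; μ^(3)=3; μ^(4)=-5

((0, 0, 0, 0, 3); (0, 0, 1, 0, 0); (0, 2, 0, 0, 0); (4, 0, 0, 4, 0))


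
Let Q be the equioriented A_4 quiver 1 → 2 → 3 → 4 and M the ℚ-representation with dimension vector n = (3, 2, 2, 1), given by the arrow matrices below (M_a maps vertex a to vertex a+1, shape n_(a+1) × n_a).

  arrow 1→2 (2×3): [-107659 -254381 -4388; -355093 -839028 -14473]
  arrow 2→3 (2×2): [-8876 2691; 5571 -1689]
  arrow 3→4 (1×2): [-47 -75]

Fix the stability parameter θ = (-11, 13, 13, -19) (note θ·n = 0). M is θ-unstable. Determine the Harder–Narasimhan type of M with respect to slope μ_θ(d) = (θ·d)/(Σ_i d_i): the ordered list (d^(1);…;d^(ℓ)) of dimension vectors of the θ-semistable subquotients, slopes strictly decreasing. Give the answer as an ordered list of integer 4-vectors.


Via rank(M_{q-1}∘⋯∘M_p): M ≅ I[1,1], I[1,3], I[1,4].
μ_θ-semistable layers: μ^(1)=13; μ^(2)=7/3; μ^(3)=-11

((0, 1, 1, 0); (0, 1, 1, 1); (3, 0, 0, 0))


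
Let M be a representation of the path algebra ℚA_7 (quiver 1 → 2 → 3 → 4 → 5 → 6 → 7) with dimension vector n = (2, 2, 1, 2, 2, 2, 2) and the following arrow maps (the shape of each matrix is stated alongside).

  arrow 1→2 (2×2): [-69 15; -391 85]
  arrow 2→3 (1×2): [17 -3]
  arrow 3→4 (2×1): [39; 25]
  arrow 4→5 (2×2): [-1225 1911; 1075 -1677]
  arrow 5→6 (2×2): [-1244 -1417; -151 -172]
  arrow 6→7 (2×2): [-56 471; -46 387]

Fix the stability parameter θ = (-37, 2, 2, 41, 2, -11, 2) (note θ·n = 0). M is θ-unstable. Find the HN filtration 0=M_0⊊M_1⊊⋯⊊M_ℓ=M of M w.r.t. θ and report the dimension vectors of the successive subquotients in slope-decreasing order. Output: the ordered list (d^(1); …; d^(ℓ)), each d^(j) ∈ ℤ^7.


Interval decomposition of M: I[1,1], I[1,2], I[2,4], I[4,7], I[5,7].
HN type (ℓ=5): μ^(1)=41; μ^(2)=17/2; μ^(3)=2; μ^(4)=-9/2; μ^(5)=-37

((0, 0, 0, 1, 0, 0, 0); (0, 0, 0, 1, 1, 1, 1); (0, 2, 1, 0, 0, 0, 1); (0, 0, 0, 0, 1, 1, 0); (2, 0, 0, 0, 0, 0, 0))


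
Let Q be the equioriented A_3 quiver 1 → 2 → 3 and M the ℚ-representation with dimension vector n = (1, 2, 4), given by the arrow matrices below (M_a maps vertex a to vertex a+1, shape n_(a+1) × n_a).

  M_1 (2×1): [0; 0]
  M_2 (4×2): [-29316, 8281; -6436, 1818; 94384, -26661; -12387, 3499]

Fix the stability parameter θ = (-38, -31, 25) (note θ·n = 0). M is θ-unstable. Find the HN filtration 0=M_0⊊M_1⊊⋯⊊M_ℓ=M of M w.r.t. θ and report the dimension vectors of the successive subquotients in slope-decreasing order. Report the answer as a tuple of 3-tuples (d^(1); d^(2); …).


Via rank(M_{q-1}∘⋯∘M_p): M ≅ I[1,1], I[2,3]^2, I[3,3]^2.
μ_θ-semistable layers: μ^(1)=25; μ^(2)=-31; μ^(3)=-38

((0, 0, 4); (0, 2, 0); (1, 0, 0))


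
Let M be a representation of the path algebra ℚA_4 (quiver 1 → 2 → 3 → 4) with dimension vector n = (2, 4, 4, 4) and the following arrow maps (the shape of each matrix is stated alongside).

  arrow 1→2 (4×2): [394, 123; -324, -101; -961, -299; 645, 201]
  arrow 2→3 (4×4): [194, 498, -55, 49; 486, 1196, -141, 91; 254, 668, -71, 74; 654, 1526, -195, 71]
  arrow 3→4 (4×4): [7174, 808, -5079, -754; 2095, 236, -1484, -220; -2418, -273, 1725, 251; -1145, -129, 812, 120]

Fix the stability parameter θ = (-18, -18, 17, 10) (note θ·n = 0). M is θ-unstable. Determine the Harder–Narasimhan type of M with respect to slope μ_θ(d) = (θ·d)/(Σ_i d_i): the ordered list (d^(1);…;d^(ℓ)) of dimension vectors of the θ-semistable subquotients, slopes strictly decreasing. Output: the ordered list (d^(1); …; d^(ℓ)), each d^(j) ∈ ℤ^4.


Via rank(M_{q-1}∘⋯∘M_p): M ≅ I[1,4]^2, I[2,4]^2.
μ_θ-semistable layers: μ^(1)=27/2; μ^(2)=-18

((0, 0, 4, 4); (2, 4, 0, 0))


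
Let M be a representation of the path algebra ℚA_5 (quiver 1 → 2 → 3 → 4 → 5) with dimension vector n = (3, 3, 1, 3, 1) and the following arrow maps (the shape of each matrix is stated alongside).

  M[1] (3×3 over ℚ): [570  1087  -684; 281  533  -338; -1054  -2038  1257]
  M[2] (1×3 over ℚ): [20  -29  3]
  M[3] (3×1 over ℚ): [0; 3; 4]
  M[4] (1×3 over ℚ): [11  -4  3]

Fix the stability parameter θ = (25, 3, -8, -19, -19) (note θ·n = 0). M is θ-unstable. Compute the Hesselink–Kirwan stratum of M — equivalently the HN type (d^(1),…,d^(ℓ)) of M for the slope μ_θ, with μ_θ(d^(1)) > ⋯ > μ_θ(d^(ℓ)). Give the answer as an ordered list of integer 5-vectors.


Via rank(M_{q-1}∘⋯∘M_p): M ≅ I[1,2]^2, I[1,4], I[4,4], I[4,5].
μ_θ-semistable layers: μ^(1)=14; μ^(2)=1/4; μ^(3)=-19

((2, 2, 0, 0, 0); (1, 1, 1, 1, 0); (0, 0, 0, 2, 1))


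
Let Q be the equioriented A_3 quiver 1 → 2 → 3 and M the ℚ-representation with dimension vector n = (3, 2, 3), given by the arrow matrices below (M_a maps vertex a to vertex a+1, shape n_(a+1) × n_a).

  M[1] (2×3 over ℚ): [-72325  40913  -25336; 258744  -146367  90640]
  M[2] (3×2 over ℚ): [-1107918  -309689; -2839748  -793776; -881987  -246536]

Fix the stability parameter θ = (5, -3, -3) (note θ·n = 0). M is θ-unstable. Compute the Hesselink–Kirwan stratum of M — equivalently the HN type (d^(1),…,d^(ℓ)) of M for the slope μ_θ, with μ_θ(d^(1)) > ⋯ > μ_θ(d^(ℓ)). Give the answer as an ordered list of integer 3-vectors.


Via rank(M_{q-1}∘⋯∘M_p): M ≅ I[1,1], I[1,3]^2, I[3,3].
μ_θ-semistable layers: μ^(1)=5; μ^(2)=-1/3; μ^(3)=-3

((1, 0, 0); (2, 2, 2); (0, 0, 1))


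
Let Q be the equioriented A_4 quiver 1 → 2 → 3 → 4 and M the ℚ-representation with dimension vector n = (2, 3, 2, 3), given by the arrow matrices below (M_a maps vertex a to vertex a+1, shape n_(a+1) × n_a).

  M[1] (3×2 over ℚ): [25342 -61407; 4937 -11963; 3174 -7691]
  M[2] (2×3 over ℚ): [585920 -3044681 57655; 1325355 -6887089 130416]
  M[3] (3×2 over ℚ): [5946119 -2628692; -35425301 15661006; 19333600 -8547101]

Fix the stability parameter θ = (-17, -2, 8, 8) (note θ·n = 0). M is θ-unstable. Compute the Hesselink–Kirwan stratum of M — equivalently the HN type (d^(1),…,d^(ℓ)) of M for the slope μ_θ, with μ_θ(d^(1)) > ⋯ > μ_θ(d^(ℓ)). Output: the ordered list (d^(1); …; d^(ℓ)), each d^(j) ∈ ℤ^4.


Barcode: M ≅ I[1,2], I[1,4], I[2,4], I[4,4]. HN layers by μ_θ (3 steps, strictly decreasing):
  μ^(1)=8; μ^(2)=-2; μ^(3)=-17

((0, 0, 2, 3); (0, 3, 0, 0); (2, 0, 0, 0))


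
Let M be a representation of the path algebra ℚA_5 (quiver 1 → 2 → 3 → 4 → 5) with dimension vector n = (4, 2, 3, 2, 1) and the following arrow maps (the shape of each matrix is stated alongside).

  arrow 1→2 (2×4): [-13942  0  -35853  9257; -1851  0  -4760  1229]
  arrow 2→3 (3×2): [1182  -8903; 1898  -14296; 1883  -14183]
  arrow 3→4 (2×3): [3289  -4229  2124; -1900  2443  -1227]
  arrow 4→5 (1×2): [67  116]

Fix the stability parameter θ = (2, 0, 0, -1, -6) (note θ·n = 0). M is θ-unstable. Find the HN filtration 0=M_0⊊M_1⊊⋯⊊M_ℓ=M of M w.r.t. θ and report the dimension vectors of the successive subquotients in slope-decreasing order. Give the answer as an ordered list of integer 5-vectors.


Interval decomposition of M: I[1,1]^2, I[1,4], I[1,5], I[3,3].
HN type (ℓ=4): μ^(1)=2; μ^(2)=1/4; μ^(3)=0; μ^(4)=-1

((2, 0, 0, 0, 0); (1, 1, 1, 1, 0); (0, 0, 1, 0, 0); (1, 1, 1, 1, 1))


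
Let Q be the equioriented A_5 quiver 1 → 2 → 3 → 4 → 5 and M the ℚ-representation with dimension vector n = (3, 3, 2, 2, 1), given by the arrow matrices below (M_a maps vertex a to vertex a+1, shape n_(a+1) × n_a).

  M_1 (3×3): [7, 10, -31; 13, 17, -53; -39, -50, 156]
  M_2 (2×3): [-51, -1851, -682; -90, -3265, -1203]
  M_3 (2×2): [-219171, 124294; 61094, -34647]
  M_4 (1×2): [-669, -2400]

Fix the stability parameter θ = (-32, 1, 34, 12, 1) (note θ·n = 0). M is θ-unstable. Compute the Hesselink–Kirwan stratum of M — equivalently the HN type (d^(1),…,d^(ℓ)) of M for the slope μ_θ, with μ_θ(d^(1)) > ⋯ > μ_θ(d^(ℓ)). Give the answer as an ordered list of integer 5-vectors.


Barcode: M ≅ I[1,2], I[1,4], I[1,5]. HN layers by μ_θ (4 steps, strictly decreasing):
  μ^(1)=23; μ^(2)=47/3; μ^(3)=1; μ^(4)=-32

((0, 0, 1, 1, 0); (0, 0, 1, 1, 1); (0, 3, 0, 0, 0); (3, 0, 0, 0, 0))


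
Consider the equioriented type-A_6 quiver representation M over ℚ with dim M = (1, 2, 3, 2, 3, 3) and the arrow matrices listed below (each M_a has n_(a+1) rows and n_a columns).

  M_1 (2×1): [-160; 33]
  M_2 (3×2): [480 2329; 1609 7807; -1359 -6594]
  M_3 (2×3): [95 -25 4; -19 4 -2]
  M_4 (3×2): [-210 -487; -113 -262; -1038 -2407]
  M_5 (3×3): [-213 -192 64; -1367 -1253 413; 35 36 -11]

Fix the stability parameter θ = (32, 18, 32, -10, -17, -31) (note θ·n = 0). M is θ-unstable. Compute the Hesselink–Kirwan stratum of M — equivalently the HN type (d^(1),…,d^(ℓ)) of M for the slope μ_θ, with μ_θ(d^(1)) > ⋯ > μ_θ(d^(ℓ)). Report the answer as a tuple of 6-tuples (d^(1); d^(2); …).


Barcode: M ≅ I[1,6], I[2,6], I[3,3], I[5,6]. HN layers by μ_θ (4 steps, strictly decreasing):
  μ^(1)=32; μ^(2)=4; μ^(3)=-8/5; μ^(4)=-24

((0, 0, 1, 0, 0, 0); (1, 1, 1, 1, 1, 1); (0, 1, 1, 1, 1, 1); (0, 0, 0, 0, 1, 1))


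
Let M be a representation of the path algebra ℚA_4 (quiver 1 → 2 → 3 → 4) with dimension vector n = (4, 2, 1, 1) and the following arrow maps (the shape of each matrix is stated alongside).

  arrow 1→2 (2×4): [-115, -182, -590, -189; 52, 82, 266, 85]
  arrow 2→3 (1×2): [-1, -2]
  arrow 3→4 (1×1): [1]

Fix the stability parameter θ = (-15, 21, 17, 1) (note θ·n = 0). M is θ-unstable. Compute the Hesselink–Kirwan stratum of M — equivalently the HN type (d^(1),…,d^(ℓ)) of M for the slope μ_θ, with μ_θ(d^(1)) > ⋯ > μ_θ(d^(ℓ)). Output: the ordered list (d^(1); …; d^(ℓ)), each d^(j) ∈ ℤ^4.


Barcode: M ≅ I[1,1]^2, I[1,2], I[1,4]. HN layers by μ_θ (3 steps, strictly decreasing):
  μ^(1)=21; μ^(2)=13; μ^(3)=-15

((0, 1, 0, 0); (0, 1, 1, 1); (4, 0, 0, 0))


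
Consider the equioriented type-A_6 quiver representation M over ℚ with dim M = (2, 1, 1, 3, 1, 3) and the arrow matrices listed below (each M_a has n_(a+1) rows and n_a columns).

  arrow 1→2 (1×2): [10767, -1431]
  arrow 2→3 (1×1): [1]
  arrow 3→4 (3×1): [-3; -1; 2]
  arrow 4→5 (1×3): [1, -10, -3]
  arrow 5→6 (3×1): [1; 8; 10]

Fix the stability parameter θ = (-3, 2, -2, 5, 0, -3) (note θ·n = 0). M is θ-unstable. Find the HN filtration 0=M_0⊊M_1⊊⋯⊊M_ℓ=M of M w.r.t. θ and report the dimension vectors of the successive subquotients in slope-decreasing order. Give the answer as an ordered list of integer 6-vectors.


Via rank(M_{q-1}∘⋯∘M_p): M ≅ I[1,1], I[1,6], I[4,4]^2, I[6,6]^2.
μ_θ-semistable layers: μ^(1)=5; μ^(2)=2/3; μ^(3)=0; μ^(4)=-3

((0, 0, 0, 2, 0, 0); (0, 0, 0, 1, 1, 1); (0, 1, 1, 0, 0, 0); (2, 0, 0, 0, 0, 2))


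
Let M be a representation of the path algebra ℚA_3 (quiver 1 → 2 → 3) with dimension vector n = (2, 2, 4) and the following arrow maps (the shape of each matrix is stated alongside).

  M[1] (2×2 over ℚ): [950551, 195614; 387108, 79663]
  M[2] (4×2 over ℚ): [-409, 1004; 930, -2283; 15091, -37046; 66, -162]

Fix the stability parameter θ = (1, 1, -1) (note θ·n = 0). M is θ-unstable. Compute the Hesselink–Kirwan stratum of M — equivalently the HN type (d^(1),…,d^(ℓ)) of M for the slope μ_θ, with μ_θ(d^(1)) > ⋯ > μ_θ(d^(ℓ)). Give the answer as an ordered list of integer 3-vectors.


Via rank(M_{q-1}∘⋯∘M_p): M ≅ I[1,3]^2, I[3,3]^2.
μ_θ-semistable layers: μ^(1)=1/3; μ^(2)=-1

((2, 2, 2); (0, 0, 2))


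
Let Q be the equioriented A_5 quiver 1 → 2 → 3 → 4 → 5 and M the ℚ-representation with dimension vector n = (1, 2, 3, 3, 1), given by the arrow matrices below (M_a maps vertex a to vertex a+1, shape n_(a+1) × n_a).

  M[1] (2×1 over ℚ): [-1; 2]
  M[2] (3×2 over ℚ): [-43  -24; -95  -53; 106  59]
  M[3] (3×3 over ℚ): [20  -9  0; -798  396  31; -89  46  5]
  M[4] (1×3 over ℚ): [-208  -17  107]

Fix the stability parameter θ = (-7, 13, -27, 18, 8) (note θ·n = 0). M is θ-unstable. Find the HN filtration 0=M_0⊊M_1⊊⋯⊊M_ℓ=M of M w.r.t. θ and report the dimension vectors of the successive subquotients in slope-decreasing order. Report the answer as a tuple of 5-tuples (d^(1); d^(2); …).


Via rank(M_{q-1}∘⋯∘M_p): M ≅ I[1,5], I[2,4], I[3,4].
μ_θ-semistable layers: μ^(1)=18; μ^(2)=13; μ^(3)=-7; μ^(4)=-27

((0, 0, 0, 2, 0); (0, 0, 0, 1, 1); (1, 2, 2, 0, 0); (0, 0, 1, 0, 0))


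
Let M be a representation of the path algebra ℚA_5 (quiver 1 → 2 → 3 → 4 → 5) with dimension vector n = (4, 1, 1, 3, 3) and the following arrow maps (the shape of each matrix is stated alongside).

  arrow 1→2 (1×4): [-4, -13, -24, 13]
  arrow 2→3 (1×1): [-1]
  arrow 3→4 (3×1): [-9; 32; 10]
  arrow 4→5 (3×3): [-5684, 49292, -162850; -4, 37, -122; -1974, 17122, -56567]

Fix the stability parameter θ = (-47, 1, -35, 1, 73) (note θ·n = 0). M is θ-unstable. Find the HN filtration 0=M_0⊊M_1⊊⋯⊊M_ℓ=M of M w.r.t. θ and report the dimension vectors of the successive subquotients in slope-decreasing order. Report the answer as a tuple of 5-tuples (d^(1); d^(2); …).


Interval decomposition of M: I[1,1]^3, I[1,4], I[4,5]^2, I[5,5].
HN type (ℓ=4): μ^(1)=73; μ^(2)=1; μ^(3)=-17; μ^(4)=-47

((0, 0, 0, 0, 3); (0, 0, 0, 3, 0); (0, 1, 1, 0, 0); (4, 0, 0, 0, 0))


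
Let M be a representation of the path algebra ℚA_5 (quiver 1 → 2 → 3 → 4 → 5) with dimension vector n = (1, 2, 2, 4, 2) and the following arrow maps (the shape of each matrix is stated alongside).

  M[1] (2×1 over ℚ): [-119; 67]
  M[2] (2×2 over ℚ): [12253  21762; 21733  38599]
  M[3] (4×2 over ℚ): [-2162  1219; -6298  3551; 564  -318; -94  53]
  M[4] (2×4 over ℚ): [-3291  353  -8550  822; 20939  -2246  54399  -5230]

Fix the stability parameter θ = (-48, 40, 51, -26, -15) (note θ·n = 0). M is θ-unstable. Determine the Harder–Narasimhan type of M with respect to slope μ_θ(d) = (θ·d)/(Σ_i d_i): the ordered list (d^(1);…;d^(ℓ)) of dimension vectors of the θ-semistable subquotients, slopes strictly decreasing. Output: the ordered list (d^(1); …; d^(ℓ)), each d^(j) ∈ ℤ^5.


Barcode: M ≅ I[1,3], I[2,5], I[4,4]^2, I[4,5]. HN layers by μ_θ (6 steps, strictly decreasing):
  μ^(1)=51; μ^(2)=40; μ^(3)=25/2; μ^(4)=-15; μ^(5)=-26; μ^(6)=-48

((0, 0, 1, 0, 0); (0, 1, 0, 0, 0); (0, 1, 1, 1, 1); (0, 0, 0, 0, 1); (0, 0, 0, 3, 0); (1, 0, 0, 0, 0))


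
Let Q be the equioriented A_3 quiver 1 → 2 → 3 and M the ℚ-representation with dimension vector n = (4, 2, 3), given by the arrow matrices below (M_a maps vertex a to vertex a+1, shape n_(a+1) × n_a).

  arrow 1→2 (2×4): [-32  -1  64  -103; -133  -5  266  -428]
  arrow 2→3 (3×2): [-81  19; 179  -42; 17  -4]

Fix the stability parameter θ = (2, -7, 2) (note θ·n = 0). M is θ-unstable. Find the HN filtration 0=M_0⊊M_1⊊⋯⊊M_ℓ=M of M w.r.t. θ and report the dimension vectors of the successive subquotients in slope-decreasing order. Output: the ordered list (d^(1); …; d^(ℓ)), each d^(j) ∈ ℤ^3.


Interval decomposition of M: I[1,1]^2, I[1,3]^2, I[3,3].
HN type (ℓ=2): μ^(1)=2; μ^(2)=-5/2

((2, 0, 3); (2, 2, 0))


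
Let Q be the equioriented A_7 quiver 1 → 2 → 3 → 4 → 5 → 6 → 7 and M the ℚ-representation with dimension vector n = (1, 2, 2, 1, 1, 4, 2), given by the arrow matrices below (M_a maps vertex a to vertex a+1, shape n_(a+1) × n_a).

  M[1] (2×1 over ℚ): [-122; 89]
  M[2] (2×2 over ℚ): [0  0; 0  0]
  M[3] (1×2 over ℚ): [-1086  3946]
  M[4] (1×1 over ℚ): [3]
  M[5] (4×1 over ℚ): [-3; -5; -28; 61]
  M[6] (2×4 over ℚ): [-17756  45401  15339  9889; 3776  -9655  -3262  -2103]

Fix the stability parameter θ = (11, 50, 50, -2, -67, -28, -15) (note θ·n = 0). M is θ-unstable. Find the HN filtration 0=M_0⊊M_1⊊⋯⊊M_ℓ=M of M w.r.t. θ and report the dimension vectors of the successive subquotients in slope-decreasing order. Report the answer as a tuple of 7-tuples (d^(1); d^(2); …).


Barcode: M ≅ I[1,2], I[2,2], I[3,3], I[3,6], I[6,6], I[6,7]^2. HN layers by μ_θ (5 steps, strictly decreasing):
  μ^(1)=50; μ^(2)=11; μ^(3)=-47/4; μ^(4)=-15; μ^(5)=-28

((0, 2, 1, 0, 0, 0, 0); (1, 0, 0, 0, 0, 0, 0); (0, 0, 1, 1, 1, 1, 0); (0, 0, 0, 0, 0, 0, 2); (0, 0, 0, 0, 0, 3, 0))


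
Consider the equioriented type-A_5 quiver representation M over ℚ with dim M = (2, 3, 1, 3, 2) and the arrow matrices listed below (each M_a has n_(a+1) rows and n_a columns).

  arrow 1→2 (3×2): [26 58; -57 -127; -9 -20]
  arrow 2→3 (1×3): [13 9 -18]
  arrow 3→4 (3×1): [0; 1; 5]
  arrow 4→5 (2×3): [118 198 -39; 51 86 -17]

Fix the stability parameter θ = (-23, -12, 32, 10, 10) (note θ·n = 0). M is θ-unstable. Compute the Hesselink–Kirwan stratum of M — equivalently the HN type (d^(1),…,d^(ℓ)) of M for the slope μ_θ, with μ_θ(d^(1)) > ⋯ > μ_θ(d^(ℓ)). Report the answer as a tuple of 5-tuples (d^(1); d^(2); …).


Via rank(M_{q-1}∘⋯∘M_p): M ≅ I[1,2], I[1,5], I[2,2], I[4,4], I[4,5].
μ_θ-semistable layers: μ^(1)=52/3; μ^(2)=10; μ^(3)=-12; μ^(4)=-23

((0, 0, 1, 1, 1); (0, 0, 0, 2, 1); (0, 3, 0, 0, 0); (2, 0, 0, 0, 0))
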